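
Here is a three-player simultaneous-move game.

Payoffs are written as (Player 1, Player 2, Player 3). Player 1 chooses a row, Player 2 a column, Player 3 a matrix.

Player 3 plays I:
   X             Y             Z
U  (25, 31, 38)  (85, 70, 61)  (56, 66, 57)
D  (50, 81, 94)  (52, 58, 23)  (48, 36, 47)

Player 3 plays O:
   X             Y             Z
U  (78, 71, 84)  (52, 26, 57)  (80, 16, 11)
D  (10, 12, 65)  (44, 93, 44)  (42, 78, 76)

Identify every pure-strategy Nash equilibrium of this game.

Pure-strategy Nash equilibria: (U, X, O), (U, Y, I), (D, X, I)

(U, X, I): Player 1 can switch to D (25 → 50). Not NE.
(U, X, O): Player 1 gets 78, best alternative 10; Player 2 gets 71, best alternative 26; Player 3 gets 84, best alternative 38. No profitable deviation — NE.
(U, Y, I): Player 1 gets 85, best alternative 52; Player 2 gets 70, best alternative 66; Player 3 gets 61, best alternative 57. No profitable deviation — NE.
(U, Y, O): Player 2 can switch to X (26 → 71). Not NE.
(U, Z, I): Player 2 can switch to Y (66 → 70). Not NE.
(U, Z, O): Player 2 can switch to X (16 → 71). Not NE.
(D, X, I): Player 1 gets 50, best alternative 25; Player 2 gets 81, best alternative 58; Player 3 gets 94, best alternative 65. No profitable deviation — NE.
(D, X, O): Player 1 can switch to U (10 → 78). Not NE.
(D, Y, I): Player 1 can switch to U (52 → 85). Not NE.
(D, Y, O): Player 1 can switch to U (44 → 52). Not NE.
(D, Z, I): Player 1 can switch to U (48 → 56). Not NE.
(D, Z, O): Player 1 can switch to U (42 → 80). Not NE.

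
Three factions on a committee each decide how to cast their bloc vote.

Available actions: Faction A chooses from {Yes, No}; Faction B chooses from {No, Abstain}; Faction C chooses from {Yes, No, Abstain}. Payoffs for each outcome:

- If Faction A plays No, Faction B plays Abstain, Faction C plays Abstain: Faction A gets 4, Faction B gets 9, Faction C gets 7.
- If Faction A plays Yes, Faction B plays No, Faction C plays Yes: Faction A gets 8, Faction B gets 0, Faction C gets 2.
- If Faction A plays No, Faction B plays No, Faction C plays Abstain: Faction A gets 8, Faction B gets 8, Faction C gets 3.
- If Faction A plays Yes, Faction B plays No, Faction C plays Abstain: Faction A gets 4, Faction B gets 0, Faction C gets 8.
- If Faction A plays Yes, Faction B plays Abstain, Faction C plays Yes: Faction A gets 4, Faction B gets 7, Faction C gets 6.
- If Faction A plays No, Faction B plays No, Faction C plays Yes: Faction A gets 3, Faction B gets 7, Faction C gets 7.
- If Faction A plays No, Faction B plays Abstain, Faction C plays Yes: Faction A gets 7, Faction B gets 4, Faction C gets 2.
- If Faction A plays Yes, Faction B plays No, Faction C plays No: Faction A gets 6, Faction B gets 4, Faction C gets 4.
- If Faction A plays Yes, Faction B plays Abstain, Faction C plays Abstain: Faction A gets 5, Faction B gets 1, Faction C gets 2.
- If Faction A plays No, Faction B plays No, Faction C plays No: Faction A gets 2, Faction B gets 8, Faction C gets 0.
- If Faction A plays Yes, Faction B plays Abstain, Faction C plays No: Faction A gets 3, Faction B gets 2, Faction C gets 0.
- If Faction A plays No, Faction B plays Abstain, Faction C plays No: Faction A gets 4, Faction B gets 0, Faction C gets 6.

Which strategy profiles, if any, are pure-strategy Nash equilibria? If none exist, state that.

(Yes, No, Yes): Faction B can switch to Abstain (0 → 7). Not NE.
(Yes, No, No): Faction C can switch to Abstain (4 → 8). Not NE.
(Yes, No, Abstain): Faction A can switch to No (4 → 8). Not NE.
(Yes, Abstain, Yes): Faction A can switch to No (4 → 7). Not NE.
(Yes, Abstain, No): Faction A can switch to No (3 → 4). Not NE.
(Yes, Abstain, Abstain): Faction C can switch to Yes (2 → 6). Not NE.
(No, No, Yes): Faction A can switch to Yes (3 → 8). Not NE.
(No, No, No): Faction A can switch to Yes (2 → 6). Not NE.
(No, No, Abstain): Faction B can switch to Abstain (8 → 9). Not NE.
(No, Abstain, Yes): Faction B can switch to No (4 → 7). Not NE.
(No, Abstain, No): Faction B can switch to No (0 → 8). Not NE.
(No, Abstain, Abstain): Faction A can switch to Yes (4 → 5). Not NE.

none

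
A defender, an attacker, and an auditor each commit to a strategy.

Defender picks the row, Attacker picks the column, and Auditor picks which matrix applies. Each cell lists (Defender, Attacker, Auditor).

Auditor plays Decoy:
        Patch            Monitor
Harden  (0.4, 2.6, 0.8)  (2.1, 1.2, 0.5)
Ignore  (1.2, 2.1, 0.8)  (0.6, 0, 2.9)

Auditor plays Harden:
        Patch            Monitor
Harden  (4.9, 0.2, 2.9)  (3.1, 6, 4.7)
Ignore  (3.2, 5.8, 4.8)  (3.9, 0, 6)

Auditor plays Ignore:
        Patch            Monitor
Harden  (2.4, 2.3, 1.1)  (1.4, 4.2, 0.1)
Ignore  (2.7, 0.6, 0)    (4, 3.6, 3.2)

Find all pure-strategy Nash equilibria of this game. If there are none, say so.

Defender against (Patch, Decoy): payoffs 0.4, 1.2 → best response Ignore.
Defender against (Patch, Harden): payoffs 4.9, 3.2 → best response Harden.
Defender against (Patch, Ignore): payoffs 2.4, 2.7 → best response Ignore.
Defender against (Monitor, Decoy): payoffs 2.1, 0.6 → best response Harden.
Defender against (Monitor, Harden): payoffs 3.1, 3.9 → best response Ignore.
Defender against (Monitor, Ignore): payoffs 1.4, 4 → best response Ignore.
Attacker against (Harden, Decoy): payoffs 2.6, 1.2 → best response Patch.
Attacker against (Harden, Harden): payoffs 0.2, 6 → best response Monitor.
Attacker against (Harden, Ignore): payoffs 2.3, 4.2 → best response Monitor.
Attacker against (Ignore, Decoy): payoffs 2.1, 0 → best response Patch.
Attacker against (Ignore, Harden): payoffs 5.8, 0 → best response Patch.
Attacker against (Ignore, Ignore): payoffs 0.6, 3.6 → best response Monitor.
Auditor against (Harden, Patch): payoffs 0.8, 2.9, 1.1 → best response Harden.
Auditor against (Harden, Monitor): payoffs 0.5, 4.7, 0.1 → best response Harden.
Auditor against (Ignore, Patch): payoffs 0.8, 4.8, 0 → best response Harden.
Auditor against (Ignore, Monitor): payoffs 2.9, 6, 3.2 → best response Harden.
No profile is a mutual best response for all players.

No pure-strategy Nash equilibrium.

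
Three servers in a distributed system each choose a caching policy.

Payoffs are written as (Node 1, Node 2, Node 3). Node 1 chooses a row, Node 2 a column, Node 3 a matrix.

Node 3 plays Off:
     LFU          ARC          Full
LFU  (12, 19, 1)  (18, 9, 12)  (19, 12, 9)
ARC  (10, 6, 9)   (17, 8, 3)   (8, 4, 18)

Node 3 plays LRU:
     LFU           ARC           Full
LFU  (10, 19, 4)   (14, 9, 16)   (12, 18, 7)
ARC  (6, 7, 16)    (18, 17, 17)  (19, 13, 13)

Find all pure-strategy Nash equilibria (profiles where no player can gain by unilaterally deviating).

(LFU, LFU, Off): Node 3 can switch to LRU (1 → 4). Not NE.
(LFU, LFU, LRU): Node 1 gets 10, best alternative 6; Node 2 gets 19, best alternative 18; Node 3 gets 4, best alternative 1. No profitable deviation — NE.
(LFU, ARC, Off): Node 2 can switch to LFU (9 → 19). Not NE.
(LFU, ARC, LRU): Node 1 can switch to ARC (14 → 18). Not NE.
(LFU, Full, Off): Node 2 can switch to LFU (12 → 19). Not NE.
(LFU, Full, LRU): Node 1 can switch to ARC (12 → 19). Not NE.
(ARC, LFU, Off): Node 1 can switch to LFU (10 → 12). Not NE.
(ARC, ARC, LRU): Node 1 gets 18, best alternative 14; Node 2 gets 17, best alternative 13; Node 3 gets 17, best alternative 3. No profitable deviation — NE.
(The remaining 4 profiles each have a profitable deviation by the same check.)

Pure-strategy Nash equilibria: (LFU, LFU, LRU); (ARC, ARC, LRU)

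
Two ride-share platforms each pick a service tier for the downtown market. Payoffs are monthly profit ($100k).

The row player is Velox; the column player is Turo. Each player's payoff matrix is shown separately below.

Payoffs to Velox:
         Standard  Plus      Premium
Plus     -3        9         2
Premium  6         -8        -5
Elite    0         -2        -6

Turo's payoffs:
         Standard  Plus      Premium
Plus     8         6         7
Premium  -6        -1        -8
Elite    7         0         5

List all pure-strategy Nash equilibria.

No pure-strategy Nash equilibrium.

(Plus, Standard): Velox can switch to Premium (-3 → 6). Not NE.
(Plus, Plus): Turo can switch to Standard (6 → 8). Not NE.
(Plus, Premium): Turo can switch to Standard (7 → 8). Not NE.
(Premium, Standard): Turo can switch to Plus (-6 → -1). Not NE.
(Premium, Plus): Velox can switch to Plus (-8 → 9). Not NE.
(Premium, Premium): Velox can switch to Plus (-5 → 2). Not NE.
(Elite, Standard): Velox can switch to Premium (0 → 6). Not NE.
(Elite, Plus): Velox can switch to Plus (-2 → 9). Not NE.
(The remaining 1 profile has a profitable deviation by the same check.)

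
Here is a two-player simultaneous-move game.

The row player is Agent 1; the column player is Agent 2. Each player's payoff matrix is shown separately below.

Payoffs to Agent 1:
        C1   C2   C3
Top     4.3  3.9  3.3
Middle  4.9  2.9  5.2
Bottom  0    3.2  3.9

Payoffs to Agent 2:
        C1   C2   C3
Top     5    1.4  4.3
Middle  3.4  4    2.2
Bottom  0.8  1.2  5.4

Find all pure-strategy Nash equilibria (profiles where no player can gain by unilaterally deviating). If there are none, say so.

No pure-strategy Nash equilibrium.

(Top, C1): Agent 1 can switch to Middle (4.3 → 4.9). Not NE.
(Top, C2): Agent 2 can switch to C1 (1.4 → 5). Not NE.
(Top, C3): Agent 1 can switch to Middle (3.3 → 5.2). Not NE.
(Middle, C1): Agent 2 can switch to C2 (3.4 → 4). Not NE.
(Middle, C2): Agent 1 can switch to Top (2.9 → 3.9). Not NE.
(Middle, C3): Agent 2 can switch to C1 (2.2 → 3.4). Not NE.
(Bottom, C1): Agent 1 can switch to Top (0 → 4.3). Not NE.
(Bottom, C2): Agent 1 can switch to Top (3.2 → 3.9). Not NE.
(Bottom, C3): Agent 1 can switch to Middle (3.9 → 5.2). Not NE.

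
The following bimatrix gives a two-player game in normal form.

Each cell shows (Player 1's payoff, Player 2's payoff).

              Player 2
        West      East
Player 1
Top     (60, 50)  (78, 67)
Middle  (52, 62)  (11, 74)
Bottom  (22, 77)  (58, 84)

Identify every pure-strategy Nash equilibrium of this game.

For each player, find the best response to each opponent profile; mutual best responses are the pure NE.
Player 1 against West: payoffs 60, 52, 22 → best response Top.
Player 1 against East: payoffs 78, 11, 58 → best response Top.
Player 2 against Top: payoffs 50, 67 → best response East.
Player 2 against Middle: payoffs 62, 74 → best response East.
Player 2 against Bottom: payoffs 77, 84 → best response East.
Mutual best responses: (Top, East).

(Top, East)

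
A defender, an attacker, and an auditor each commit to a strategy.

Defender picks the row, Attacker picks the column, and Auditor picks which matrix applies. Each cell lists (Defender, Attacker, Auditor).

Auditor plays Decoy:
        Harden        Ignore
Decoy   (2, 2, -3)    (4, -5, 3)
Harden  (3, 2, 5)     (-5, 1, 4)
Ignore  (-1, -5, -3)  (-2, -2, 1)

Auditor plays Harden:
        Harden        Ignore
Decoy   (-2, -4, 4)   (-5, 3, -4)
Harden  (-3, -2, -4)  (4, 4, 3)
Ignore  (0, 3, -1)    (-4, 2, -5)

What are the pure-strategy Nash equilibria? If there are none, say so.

Pure-strategy Nash equilibria: (Harden, Harden, Decoy) and (Ignore, Harden, Harden)

(Decoy, Harden, Decoy): Defender can switch to Harden (2 → 3). Not NE.
(Decoy, Harden, Harden): Defender can switch to Ignore (-2 → 0). Not NE.
(Decoy, Ignore, Decoy): Attacker can switch to Harden (-5 → 2). Not NE.
(Decoy, Ignore, Harden): Defender can switch to Harden (-5 → 4). Not NE.
(Harden, Harden, Decoy): Defender gets 3, best alternative 2; Attacker gets 2, best alternative 1; Auditor gets 5, best alternative -4. No profitable deviation — NE.
(Harden, Harden, Harden): Defender can switch to Decoy (-3 → -2). Not NE.
(Harden, Ignore, Decoy): Defender can switch to Decoy (-5 → 4). Not NE.
(Ignore, Harden, Harden): Defender gets 0, best alternative -2; Attacker gets 3, best alternative 2; Auditor gets -1, best alternative -3. No profitable deviation — NE.
(The remaining 4 profiles each have a profitable deviation by the same check.)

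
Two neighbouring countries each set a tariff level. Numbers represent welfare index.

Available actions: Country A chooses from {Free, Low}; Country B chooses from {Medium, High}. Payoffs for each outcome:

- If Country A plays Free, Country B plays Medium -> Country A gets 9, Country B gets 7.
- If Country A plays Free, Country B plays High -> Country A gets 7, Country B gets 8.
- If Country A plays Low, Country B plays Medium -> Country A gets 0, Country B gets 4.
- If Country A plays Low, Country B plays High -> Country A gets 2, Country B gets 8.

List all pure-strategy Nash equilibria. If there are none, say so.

For each player, find the best response to each opponent profile; mutual best responses are the pure NE.
Country A against Medium: payoffs 9, 0 → best response Free.
Country A against High: payoffs 7, 2 → best response Free.
Country B against Free: payoffs 7, 8 → best response High.
Country B against Low: payoffs 4, 8 → best response High.
Mutual best responses: (Free, High).

(Free, High)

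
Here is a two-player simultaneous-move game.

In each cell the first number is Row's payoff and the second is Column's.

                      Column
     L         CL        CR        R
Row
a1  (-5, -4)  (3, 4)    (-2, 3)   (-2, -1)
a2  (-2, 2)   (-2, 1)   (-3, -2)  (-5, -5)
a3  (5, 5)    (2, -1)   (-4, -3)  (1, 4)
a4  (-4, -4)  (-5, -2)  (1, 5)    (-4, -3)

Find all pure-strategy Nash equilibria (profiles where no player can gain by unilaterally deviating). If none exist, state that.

(a1, L): Row can switch to a2 (-5 → -2). Not NE.
(a1, CL): Row gets 3, best alternative 2; Column gets 4, best alternative 3. No profitable deviation — NE.
(a1, CR): Row can switch to a4 (-2 → 1). Not NE.
(a1, R): Row can switch to a3 (-2 → 1). Not NE.
(a2, L): Row can switch to a3 (-2 → 5). Not NE.
(a2, CL): Row can switch to a1 (-2 → 3). Not NE.
(a2, CR): Row can switch to a1 (-3 → -2). Not NE.
(a2, R): Row can switch to a1 (-5 → -2). Not NE.
(a3, L): Row gets 5, best alternative -2; Column gets 5, best alternative 4. No profitable deviation — NE.
(a3, CL): Row can switch to a1 (2 → 3). Not NE.
(a4, CR): Row gets 1, best alternative -2; Column gets 5, best alternative -2. No profitable deviation — NE.
(The remaining 5 profiles each have a profitable deviation by the same check.)

The pure Nash equilibria are (a1, CL); (a3, L); (a4, CR).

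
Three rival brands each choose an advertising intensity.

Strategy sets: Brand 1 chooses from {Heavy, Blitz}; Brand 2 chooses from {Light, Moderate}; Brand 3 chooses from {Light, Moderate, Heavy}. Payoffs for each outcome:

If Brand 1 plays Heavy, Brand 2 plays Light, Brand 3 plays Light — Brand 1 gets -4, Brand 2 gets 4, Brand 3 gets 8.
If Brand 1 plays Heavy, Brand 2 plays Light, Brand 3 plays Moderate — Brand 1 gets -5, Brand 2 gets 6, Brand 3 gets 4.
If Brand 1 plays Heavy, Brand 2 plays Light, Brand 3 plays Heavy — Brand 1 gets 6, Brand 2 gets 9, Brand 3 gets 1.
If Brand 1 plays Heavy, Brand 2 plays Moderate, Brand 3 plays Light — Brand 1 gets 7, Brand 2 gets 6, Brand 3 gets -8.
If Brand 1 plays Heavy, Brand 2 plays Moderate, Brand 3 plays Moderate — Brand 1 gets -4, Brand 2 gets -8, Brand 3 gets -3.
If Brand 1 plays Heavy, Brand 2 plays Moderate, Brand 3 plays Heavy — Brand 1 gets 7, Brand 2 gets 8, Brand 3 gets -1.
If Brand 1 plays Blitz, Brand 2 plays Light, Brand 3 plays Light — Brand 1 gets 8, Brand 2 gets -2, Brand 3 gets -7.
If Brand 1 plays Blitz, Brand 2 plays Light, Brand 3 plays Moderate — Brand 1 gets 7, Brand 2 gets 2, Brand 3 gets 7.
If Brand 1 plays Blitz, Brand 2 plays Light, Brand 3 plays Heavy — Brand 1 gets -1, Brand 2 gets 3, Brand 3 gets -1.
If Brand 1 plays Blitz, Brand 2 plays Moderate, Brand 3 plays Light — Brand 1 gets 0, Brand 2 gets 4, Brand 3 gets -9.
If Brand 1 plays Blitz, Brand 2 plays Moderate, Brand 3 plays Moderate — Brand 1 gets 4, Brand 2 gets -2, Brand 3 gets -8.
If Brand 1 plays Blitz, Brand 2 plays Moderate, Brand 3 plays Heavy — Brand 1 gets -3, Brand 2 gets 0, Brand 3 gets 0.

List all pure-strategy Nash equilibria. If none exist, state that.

Mark each player's best response to every combination of opponents' strategies; a profile where every player is best-responding is a pure Nash equilibrium.
Brand 1 against (Light, Light): payoffs -4, 8 → best response Blitz.
Brand 1 against (Light, Moderate): payoffs -5, 7 → best response Blitz.
Brand 1 against (Light, Heavy): payoffs 6, -1 → best response Heavy.
Brand 1 against (Moderate, Light): payoffs 7, 0 → best response Heavy.
Brand 1 against (Moderate, Moderate): payoffs -4, 4 → best response Blitz.
Brand 1 against (Moderate, Heavy): payoffs 7, -3 → best response Heavy.
Brand 2 against (Heavy, Light): payoffs 4, 6 → best response Moderate.
Brand 2 against (Heavy, Moderate): payoffs 6, -8 → best response Light.
Brand 2 against (Heavy, Heavy): payoffs 9, 8 → best response Light.
Brand 2 against (Blitz, Light): payoffs -2, 4 → best response Moderate.
Brand 2 against (Blitz, Moderate): payoffs 2, -2 → best response Light.
Brand 2 against (Blitz, Heavy): payoffs 3, 0 → best response Light.
Brand 3 against (Heavy, Light): payoffs 8, 4, 1 → best response Light.
Brand 3 against (Heavy, Moderate): payoffs -8, -3, -1 → best response Heavy.
Brand 3 against (Blitz, Light): payoffs -7, 7, -1 → best response Moderate.
Brand 3 against (Blitz, Moderate): payoffs -9, -8, 0 → best response Heavy.
Mutual best responses: (Blitz, Light, Moderate).

(Blitz, Light, Moderate)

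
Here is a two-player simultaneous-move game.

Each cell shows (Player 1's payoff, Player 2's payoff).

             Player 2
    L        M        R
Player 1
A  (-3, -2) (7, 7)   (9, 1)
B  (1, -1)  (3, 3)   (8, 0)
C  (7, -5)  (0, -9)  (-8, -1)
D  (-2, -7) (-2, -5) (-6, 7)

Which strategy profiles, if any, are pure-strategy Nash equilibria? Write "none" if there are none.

Player 1 against L: payoffs -3, 1, 7, -2 → best response C.
Player 1 against M: payoffs 7, 3, 0, -2 → best response A.
Player 1 against R: payoffs 9, 8, -8, -6 → best response A.
Player 2 against A: payoffs -2, 7, 1 → best response M.
Player 2 against B: payoffs -1, 3, 0 → best response M.
Player 2 against C: payoffs -5, -9, -1 → best response R.
Player 2 against D: payoffs -7, -5, 7 → best response R.
Mutual best responses: (A, M).

(A, M)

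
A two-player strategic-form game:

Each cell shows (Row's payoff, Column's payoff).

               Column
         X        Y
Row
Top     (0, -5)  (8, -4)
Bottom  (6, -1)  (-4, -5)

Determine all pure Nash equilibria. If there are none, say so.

Pure-strategy Nash equilibria: (Top, Y); (Bottom, X)

Mark each player's best response to every combination of opponents' strategies; a profile where every player is best-responding is a pure Nash equilibrium.
Row against X: payoffs 0, 6 → best response Bottom.
Row against Y: payoffs 8, -4 → best response Top.
Column against Top: payoffs -5, -4 → best response Y.
Column against Bottom: payoffs -1, -5 → best response X.
Mutual best responses: (Top, Y); (Bottom, X).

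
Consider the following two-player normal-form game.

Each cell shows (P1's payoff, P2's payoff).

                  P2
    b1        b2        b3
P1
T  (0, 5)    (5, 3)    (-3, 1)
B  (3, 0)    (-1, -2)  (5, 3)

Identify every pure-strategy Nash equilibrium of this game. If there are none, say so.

Pure NE: (B, b3)

(T, b1): P1 can switch to B (0 → 3). Not NE.
(T, b2): P2 can switch to b1 (3 → 5). Not NE.
(T, b3): P1 can switch to B (-3 → 5). Not NE.
(B, b1): P2 can switch to b3 (0 → 3). Not NE.
(B, b2): P1 can switch to T (-1 → 5). Not NE.
(B, b3): P1 gets 5, best alternative -3; P2 gets 3, best alternative 0. No profitable deviation — NE.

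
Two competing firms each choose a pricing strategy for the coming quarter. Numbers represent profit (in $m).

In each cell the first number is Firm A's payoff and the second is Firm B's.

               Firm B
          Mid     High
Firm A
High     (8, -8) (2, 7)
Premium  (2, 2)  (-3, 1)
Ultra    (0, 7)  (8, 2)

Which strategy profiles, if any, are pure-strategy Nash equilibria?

This game has no pure Nash equilibrium.

Firm A against Mid: payoffs 8, 2, 0 → best response High.
Firm A against High: payoffs 2, -3, 8 → best response Ultra.
Firm B against High: payoffs -8, 7 → best response High.
Firm B against Premium: payoffs 2, 1 → best response Mid.
Firm B against Ultra: payoffs 7, 2 → best response Mid.
No profile is a mutual best response for all players.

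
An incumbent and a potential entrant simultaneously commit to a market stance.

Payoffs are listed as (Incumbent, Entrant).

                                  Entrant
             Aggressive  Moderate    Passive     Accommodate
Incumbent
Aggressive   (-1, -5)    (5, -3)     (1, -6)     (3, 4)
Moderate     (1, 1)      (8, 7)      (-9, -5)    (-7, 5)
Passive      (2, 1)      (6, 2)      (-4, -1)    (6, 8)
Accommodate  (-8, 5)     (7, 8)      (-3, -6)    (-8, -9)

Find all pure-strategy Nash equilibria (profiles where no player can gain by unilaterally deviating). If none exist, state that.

Incumbent against Aggressive: payoffs -1, 1, 2, -8 → best response Passive.
Incumbent against Moderate: payoffs 5, 8, 6, 7 → best response Moderate.
Incumbent against Passive: payoffs 1, -9, -4, -3 → best response Aggressive.
Incumbent against Accommodate: payoffs 3, -7, 6, -8 → best response Passive.
Entrant against Aggressive: payoffs -5, -3, -6, 4 → best response Accommodate.
Entrant against Moderate: payoffs 1, 7, -5, 5 → best response Moderate.
Entrant against Passive: payoffs 1, 2, -1, 8 → best response Accommodate.
Entrant against Accommodate: payoffs 5, 8, -6, -9 → best response Moderate.
Mutual best responses: (Moderate, Moderate); (Passive, Accommodate).

The pure Nash equilibria are (Moderate, Moderate); (Passive, Accommodate).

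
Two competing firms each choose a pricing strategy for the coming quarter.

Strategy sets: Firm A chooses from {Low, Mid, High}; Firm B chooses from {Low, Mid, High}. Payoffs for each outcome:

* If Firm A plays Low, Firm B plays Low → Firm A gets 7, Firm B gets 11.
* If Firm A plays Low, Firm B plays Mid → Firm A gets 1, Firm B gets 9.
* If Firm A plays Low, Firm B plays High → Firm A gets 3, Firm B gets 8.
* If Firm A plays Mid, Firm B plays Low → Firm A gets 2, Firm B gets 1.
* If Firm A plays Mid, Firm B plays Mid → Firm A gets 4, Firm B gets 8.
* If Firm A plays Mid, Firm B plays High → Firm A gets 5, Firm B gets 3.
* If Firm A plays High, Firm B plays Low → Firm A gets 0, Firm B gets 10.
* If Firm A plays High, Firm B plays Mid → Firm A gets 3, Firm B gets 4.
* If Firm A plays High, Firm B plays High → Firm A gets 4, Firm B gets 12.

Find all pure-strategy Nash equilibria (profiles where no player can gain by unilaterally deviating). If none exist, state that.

Check each profile: it is a Nash equilibrium iff no player can strictly gain by switching unilaterally.
(Low, Low): Firm A gets 7, best alternative 2; Firm B gets 11, best alternative 9. No profitable deviation — NE.
(Low, Mid): Firm A can switch to Mid (1 → 4). Not NE.
(Low, High): Firm A can switch to Mid (3 → 5). Not NE.
(Mid, Low): Firm A can switch to Low (2 → 7). Not NE.
(Mid, Mid): Firm A gets 4, best alternative 3; Firm B gets 8, best alternative 3. No profitable deviation — NE.
(Mid, High): Firm B can switch to Mid (3 → 8). Not NE.
(High, Low): Firm A can switch to Low (0 → 7). Not NE.
(High, Mid): Firm A can switch to Mid (3 → 4). Not NE.
(High, High): Firm A can switch to Mid (4 → 5). Not NE.

The pure Nash equilibria are (Low, Low); (Mid, Mid).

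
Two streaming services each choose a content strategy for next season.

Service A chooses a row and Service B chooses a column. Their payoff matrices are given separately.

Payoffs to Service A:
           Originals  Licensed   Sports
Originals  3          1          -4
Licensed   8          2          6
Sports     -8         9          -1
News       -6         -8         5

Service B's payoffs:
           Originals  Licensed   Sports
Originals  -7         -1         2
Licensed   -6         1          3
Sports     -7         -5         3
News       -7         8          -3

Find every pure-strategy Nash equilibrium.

Pure NE: (Licensed, Sports)

Service A against Originals: payoffs 3, 8, -8, -6 → best response Licensed.
Service A against Licensed: payoffs 1, 2, 9, -8 → best response Sports.
Service A against Sports: payoffs -4, 6, -1, 5 → best response Licensed.
Service B against Originals: payoffs -7, -1, 2 → best response Sports.
Service B against Licensed: payoffs -6, 1, 3 → best response Sports.
Service B against Sports: payoffs -7, -5, 3 → best response Sports.
Service B against News: payoffs -7, 8, -3 → best response Licensed.
Mutual best responses: (Licensed, Sports).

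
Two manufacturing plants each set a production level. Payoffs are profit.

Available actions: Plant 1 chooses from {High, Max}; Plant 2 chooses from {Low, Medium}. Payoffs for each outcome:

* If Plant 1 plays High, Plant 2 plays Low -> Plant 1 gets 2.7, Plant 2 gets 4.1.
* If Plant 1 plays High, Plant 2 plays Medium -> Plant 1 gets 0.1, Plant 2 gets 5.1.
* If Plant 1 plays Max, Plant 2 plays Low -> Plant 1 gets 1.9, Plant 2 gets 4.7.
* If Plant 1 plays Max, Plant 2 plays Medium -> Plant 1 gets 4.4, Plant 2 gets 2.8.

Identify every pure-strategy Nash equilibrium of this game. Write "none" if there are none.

No pure-strategy Nash equilibrium.

Mark each player's best response to every combination of opponents' strategies; a profile where every player is best-responding is a pure Nash equilibrium.
Plant 1 against Low: payoffs 2.7, 1.9 → best response High.
Plant 1 against Medium: payoffs 0.1, 4.4 → best response Max.
Plant 2 against High: payoffs 4.1, 5.1 → best response Medium.
Plant 2 against Max: payoffs 4.7, 2.8 → best response Low.
No profile is a mutual best response for all players.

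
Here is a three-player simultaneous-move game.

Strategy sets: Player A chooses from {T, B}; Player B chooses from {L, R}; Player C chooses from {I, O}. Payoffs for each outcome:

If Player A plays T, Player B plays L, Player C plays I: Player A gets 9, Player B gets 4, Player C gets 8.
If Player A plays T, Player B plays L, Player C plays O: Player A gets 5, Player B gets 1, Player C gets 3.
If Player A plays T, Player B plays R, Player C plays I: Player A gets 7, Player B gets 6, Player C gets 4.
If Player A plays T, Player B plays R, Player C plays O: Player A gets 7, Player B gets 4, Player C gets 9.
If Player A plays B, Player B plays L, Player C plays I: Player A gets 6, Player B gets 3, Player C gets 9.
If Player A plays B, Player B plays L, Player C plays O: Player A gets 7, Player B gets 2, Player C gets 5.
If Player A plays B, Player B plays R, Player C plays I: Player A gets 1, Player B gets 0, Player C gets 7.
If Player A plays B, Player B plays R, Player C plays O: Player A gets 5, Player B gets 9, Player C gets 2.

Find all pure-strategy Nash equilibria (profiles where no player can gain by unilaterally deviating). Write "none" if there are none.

(T, L, I): Player B can switch to R (4 → 6). Not NE.
(T, L, O): Player A can switch to B (5 → 7). Not NE.
(T, R, I): Player C can switch to O (4 → 9). Not NE.
(T, R, O): Player A gets 7, best alternative 5; Player B gets 4, best alternative 1; Player C gets 9, best alternative 4. No profitable deviation — NE.
(B, L, I): Player A can switch to T (6 → 9). Not NE.
(B, L, O): Player B can switch to R (2 → 9). Not NE.
(B, R, I): Player A can switch to T (1 → 7). Not NE.
(B, R, O): Player A can switch to T (5 → 7). Not NE.

(T, R, O)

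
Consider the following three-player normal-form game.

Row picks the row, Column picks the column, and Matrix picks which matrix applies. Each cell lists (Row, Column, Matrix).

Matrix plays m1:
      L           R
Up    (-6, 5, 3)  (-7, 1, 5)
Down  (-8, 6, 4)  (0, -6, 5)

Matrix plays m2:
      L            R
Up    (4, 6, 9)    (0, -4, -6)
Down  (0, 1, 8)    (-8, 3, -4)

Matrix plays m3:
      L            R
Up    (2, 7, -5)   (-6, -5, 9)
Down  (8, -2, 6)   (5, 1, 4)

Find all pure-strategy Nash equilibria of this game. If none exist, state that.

For each strategy profile, look for a profitable unilateral deviation.
(Up, L, m1): Matrix can switch to m2 (3 → 9). Not NE.
(Up, L, m2): Row gets 4, best alternative 0; Column gets 6, best alternative -4; Matrix gets 9, best alternative 3. No profitable deviation — NE.
(Up, L, m3): Row can switch to Down (2 → 8). Not NE.
(Up, R, m1): Row can switch to Down (-7 → 0). Not NE.
(Up, R, m2): Column can switch to L (-4 → 6). Not NE.
(Up, R, m3): Row can switch to Down (-6 → 5). Not NE.
(Down, L, m1): Row can switch to Up (-8 → -6). Not NE.
(Down, L, m2): Row can switch to Up (0 → 4). Not NE.
(Down, L, m3): Column can switch to R (-2 → 1). Not NE.
(Down, R, m1): Column can switch to L (-6 → 6). Not NE.
(Down, R, m2): Row can switch to Up (-8 → 0). Not NE.
(Down, R, m3): Matrix can switch to m1 (4 → 5). Not NE.

Pure NE: (Up, L, m2)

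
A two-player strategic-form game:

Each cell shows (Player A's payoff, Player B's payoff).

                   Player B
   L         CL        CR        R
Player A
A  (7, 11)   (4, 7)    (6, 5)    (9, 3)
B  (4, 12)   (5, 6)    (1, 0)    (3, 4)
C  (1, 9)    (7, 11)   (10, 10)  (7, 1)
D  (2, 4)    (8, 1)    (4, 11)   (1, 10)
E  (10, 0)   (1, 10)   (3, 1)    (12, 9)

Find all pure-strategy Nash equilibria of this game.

There is no pure-strategy Nash equilibrium.

Check each profile: it is a Nash equilibrium iff no player can strictly gain by switching unilaterally.
(A, L): Player A can switch to E (7 → 10). Not NE.
(A, CL): Player A can switch to B (4 → 5). Not NE.
(A, CR): Player A can switch to C (6 → 10). Not NE.
(A, R): Player A can switch to E (9 → 12). Not NE.
(B, L): Player A can switch to A (4 → 7). Not NE.
(B, CL): Player A can switch to C (5 → 7). Not NE.
(B, CR): Player A can switch to A (1 → 6). Not NE.
(B, R): Player A can switch to A (3 → 9). Not NE.
(C, L): Player A can switch to A (1 → 7). Not NE.
(C, CL): Player A can switch to D (7 → 8). Not NE.
(The remaining 10 profiles each have a profitable deviation by the same check.)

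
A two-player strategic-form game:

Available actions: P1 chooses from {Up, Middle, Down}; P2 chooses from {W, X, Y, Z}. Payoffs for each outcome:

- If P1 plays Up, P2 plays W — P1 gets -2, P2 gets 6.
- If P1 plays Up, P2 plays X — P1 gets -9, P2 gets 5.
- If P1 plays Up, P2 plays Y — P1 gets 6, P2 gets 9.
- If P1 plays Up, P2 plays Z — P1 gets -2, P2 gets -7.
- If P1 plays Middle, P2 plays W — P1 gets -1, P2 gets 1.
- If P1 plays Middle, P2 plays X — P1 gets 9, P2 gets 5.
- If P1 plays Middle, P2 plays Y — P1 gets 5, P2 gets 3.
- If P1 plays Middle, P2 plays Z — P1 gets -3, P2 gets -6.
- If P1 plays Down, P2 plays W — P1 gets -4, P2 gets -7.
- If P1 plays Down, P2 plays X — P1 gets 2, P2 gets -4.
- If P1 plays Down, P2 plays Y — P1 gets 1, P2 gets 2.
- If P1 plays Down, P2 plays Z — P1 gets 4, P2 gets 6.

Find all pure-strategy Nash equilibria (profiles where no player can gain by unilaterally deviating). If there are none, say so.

Pure-strategy Nash equilibria: (Up, Y); (Middle, X); (Down, Z)

P1 against W: payoffs -2, -1, -4 → best response Middle.
P1 against X: payoffs -9, 9, 2 → best response Middle.
P1 against Y: payoffs 6, 5, 1 → best response Up.
P1 against Z: payoffs -2, -3, 4 → best response Down.
P2 against Up: payoffs 6, 5, 9, -7 → best response Y.
P2 against Middle: payoffs 1, 5, 3, -6 → best response X.
P2 against Down: payoffs -7, -4, 2, 6 → best response Z.
Mutual best responses: (Up, Y); (Middle, X); (Down, Z).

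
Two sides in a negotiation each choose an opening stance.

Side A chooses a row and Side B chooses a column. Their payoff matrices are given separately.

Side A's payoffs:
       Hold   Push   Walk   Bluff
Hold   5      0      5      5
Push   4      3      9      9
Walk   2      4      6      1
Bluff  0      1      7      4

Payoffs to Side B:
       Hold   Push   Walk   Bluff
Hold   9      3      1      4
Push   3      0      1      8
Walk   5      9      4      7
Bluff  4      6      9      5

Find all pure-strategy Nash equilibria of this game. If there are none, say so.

Pure-strategy Nash equilibria: (Hold, Hold); (Push, Bluff); (Walk, Push)

Side A against Hold: payoffs 5, 4, 2, 0 → best response Hold.
Side A against Push: payoffs 0, 3, 4, 1 → best response Walk.
Side A against Walk: payoffs 5, 9, 6, 7 → best response Push.
Side A against Bluff: payoffs 5, 9, 1, 4 → best response Push.
Side B against Hold: payoffs 9, 3, 1, 4 → best response Hold.
Side B against Push: payoffs 3, 0, 1, 8 → best response Bluff.
Side B against Walk: payoffs 5, 9, 4, 7 → best response Push.
Side B against Bluff: payoffs 4, 6, 9, 5 → best response Walk.
Mutual best responses: (Hold, Hold); (Push, Bluff); (Walk, Push).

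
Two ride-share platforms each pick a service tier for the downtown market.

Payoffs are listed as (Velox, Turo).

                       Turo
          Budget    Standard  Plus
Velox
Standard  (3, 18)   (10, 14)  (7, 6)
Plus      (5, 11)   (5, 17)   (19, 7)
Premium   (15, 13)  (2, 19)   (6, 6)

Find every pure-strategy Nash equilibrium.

This game has no pure Nash equilibrium.

(Standard, Budget): Velox can switch to Plus (3 → 5). Not NE.
(Standard, Standard): Turo can switch to Budget (14 → 18). Not NE.
(Standard, Plus): Velox can switch to Plus (7 → 19). Not NE.
(Plus, Budget): Velox can switch to Premium (5 → 15). Not NE.
(Plus, Standard): Velox can switch to Standard (5 → 10). Not NE.
(Plus, Plus): Turo can switch to Budget (7 → 11). Not NE.
(Premium, Budget): Turo can switch to Standard (13 → 19). Not NE.
(Premium, Standard): Velox can switch to Standard (2 → 10). Not NE.
(Premium, Plus): Velox can switch to Standard (6 → 7). Not NE.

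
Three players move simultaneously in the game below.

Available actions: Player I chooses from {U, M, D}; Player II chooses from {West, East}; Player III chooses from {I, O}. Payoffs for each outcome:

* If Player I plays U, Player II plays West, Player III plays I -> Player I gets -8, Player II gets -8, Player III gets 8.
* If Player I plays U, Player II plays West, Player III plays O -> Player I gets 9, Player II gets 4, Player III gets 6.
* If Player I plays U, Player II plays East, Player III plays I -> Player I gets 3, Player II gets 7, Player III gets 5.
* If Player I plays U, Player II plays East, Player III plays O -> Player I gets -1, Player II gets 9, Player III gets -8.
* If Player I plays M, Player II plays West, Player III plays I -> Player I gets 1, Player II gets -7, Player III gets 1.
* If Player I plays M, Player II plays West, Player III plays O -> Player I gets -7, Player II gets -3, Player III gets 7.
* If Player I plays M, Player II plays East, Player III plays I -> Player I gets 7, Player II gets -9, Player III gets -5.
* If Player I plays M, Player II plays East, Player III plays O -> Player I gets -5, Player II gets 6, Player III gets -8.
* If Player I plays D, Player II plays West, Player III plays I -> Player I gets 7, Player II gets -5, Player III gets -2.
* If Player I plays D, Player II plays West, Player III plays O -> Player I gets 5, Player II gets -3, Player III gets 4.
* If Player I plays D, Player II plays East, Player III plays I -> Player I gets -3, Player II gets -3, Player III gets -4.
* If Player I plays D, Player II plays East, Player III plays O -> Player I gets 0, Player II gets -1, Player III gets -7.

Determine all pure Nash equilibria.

There is no pure-strategy Nash equilibrium.

Player I against (West, I): payoffs -8, 1, 7 → best response D.
Player I against (West, O): payoffs 9, -7, 5 → best response U.
Player I against (East, I): payoffs 3, 7, -3 → best response M.
Player I against (East, O): payoffs -1, -5, 0 → best response D.
Player II against (U, I): payoffs -8, 7 → best response East.
Player II against (U, O): payoffs 4, 9 → best response East.
Player II against (M, I): payoffs -7, -9 → best response West.
Player II against (M, O): payoffs -3, 6 → best response East.
Player II against (D, I): payoffs -5, -3 → best response East.
Player II against (D, O): payoffs -3, -1 → best response East.
Player III against (U, West): payoffs 8, 6 → best response I.
Player III against (U, East): payoffs 5, -8 → best response I.
Player III against (M, West): payoffs 1, 7 → best response O.
Player III against (M, East): payoffs -5, -8 → best response I.
Player III against (D, West): payoffs -2, 4 → best response O.
Player III against (D, East): payoffs -4, -7 → best response I.
No profile is a mutual best response for all players.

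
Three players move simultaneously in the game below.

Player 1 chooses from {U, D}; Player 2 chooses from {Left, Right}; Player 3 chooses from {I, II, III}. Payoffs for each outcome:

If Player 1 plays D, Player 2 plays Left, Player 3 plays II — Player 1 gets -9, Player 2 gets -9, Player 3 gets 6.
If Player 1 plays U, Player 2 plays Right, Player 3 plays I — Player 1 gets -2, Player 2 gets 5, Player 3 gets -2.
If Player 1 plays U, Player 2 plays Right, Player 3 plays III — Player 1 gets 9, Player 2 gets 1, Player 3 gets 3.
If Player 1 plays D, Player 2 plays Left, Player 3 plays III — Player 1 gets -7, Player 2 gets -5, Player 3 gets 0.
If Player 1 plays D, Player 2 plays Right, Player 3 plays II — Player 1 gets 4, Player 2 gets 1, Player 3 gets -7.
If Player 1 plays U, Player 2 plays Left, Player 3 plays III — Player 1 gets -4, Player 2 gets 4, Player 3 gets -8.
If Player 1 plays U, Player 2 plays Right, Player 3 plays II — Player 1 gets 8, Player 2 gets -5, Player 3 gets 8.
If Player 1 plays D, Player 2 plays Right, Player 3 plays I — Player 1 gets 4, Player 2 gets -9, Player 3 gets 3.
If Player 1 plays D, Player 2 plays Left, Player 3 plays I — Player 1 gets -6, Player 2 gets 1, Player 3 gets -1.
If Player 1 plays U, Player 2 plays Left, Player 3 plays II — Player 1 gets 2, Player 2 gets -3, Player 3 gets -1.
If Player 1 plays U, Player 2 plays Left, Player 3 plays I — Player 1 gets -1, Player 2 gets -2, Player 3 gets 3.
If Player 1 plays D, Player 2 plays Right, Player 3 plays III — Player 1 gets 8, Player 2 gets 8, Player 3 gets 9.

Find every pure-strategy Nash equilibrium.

There is no pure-strategy Nash equilibrium.

(U, Left, I): Player 2 can switch to Right (-2 → 5). Not NE.
(U, Left, II): Player 3 can switch to I (-1 → 3). Not NE.
(U, Left, III): Player 3 can switch to I (-8 → 3). Not NE.
(U, Right, I): Player 1 can switch to D (-2 → 4). Not NE.
(U, Right, II): Player 2 can switch to Left (-5 → -3). Not NE.
(U, Right, III): Player 2 can switch to Left (1 → 4). Not NE.
(The remaining 6 profiles each have a profitable deviation by the same check.)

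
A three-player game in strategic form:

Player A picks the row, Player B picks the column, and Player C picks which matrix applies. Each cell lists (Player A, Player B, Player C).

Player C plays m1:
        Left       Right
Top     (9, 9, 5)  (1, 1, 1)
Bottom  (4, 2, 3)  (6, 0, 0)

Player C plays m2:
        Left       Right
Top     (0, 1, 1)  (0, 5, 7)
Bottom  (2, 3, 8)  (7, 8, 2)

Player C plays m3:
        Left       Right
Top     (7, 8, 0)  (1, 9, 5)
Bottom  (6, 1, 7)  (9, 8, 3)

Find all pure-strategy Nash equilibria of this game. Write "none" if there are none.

Check each profile: it is a Nash equilibrium iff no player can strictly gain by switching unilaterally.
(Top, Left, m1): Player A gets 9, best alternative 4; Player B gets 9, best alternative 1; Player C gets 5, best alternative 1. No profitable deviation — NE.
(Top, Left, m2): Player A can switch to Bottom (0 → 2). Not NE.
(Top, Left, m3): Player B can switch to Right (8 → 9). Not NE.
(Top, Right, m1): Player A can switch to Bottom (1 → 6). Not NE.
(Top, Right, m2): Player A can switch to Bottom (0 → 7). Not NE.
(Top, Right, m3): Player A can switch to Bottom (1 → 9). Not NE.
(Bottom, Left, m1): Player A can switch to Top (4 → 9). Not NE.
(Bottom, Left, m2): Player B can switch to Right (3 → 8). Not NE.
(Bottom, Left, m3): Player A can switch to Top (6 → 7). Not NE.
(Bottom, Right, m1): Player B can switch to Left (0 → 2). Not NE.
(Bottom, Right, m2): Player C can switch to m3 (2 → 3). Not NE.
(Bottom, Right, m3): Player A gets 9, best alternative 1; Player B gets 8, best alternative 1; Player C gets 3, best alternative 2. No profitable deviation — NE.

The pure Nash equilibria are (Top, Left, m1) and (Bottom, Right, m3).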